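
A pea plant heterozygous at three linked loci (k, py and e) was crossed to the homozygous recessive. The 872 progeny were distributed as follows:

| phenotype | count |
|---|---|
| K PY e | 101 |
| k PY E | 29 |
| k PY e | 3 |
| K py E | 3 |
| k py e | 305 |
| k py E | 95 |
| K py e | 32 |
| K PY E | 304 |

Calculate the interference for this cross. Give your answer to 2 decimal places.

0.61

The two most frequent reciprocal classes, k py e and K PY E, are the parental types, so the F1 was k py e / K PY E.
The two rarest classes, k PY e and K py E, are the double crossovers. Comparing them with the parentals, only the py allele has switched, so py is the middle locus and the order is k – py – e.
k–py: (61 + 6)/872 = 0.0768; py–e: (196 + 6)/872 = 0.2317.
Expected DCO frequency = 0.0768 × 0.2317 ≈ 0.01779; observed = 6/872 ≈ 0.00688.
Coefficient of coincidence = 0.00688/0.01779 ≈ 0.39; interference = 1 − 0.39 = 0.61.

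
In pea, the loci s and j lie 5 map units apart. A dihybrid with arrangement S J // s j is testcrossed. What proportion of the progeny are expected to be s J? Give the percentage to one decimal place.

2.5%

A map distance of 5 map units corresponds to a recombination frequency of 0.050.
The F1 is S J / s j, so s J is a recombinant gamete class with expected frequency r/2 = 0.050/2 = 0.0250.
That is 0.0250 = 2.5% of the progeny.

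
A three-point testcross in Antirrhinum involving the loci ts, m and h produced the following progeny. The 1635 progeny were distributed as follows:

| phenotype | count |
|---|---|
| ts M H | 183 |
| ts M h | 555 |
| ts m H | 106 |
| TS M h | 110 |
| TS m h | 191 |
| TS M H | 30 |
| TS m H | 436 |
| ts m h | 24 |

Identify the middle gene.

The two most frequent reciprocal classes, TS m H and ts M h, are the parental types, so the F1 was TS m H / ts M h.
The two rarest classes, TS M H and ts m h, are the double crossovers. Comparing them with the parentals, only the m allele has switched, so m is the middle locus and the order is h – m – ts.

m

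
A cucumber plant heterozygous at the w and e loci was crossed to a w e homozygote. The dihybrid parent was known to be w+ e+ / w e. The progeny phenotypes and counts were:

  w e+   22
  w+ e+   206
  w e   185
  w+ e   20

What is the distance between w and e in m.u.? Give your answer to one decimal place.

The recombinant classes are w+ e and w e+: 20 + 22 = 42.
Recombination frequency = 42/433 = 0.0970 ≈ 9.7%, i.e. 9.7 m.u.

9.7 m.u.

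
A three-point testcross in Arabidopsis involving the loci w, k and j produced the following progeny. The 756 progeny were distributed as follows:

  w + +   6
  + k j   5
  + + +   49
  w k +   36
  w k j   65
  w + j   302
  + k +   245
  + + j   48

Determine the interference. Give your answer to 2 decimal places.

0.30

The two most frequent reciprocal classes, w + j and + k +, are the parental types, so the F1 was w + j / + k +.
The two rarest classes, w + + and + k j, are the double crossovers. Comparing them with the parentals, only the j allele has switched, so j is the middle locus and the order is w – j – k.
w–j: (84 + 11)/756 = 0.1257; j–k: (114 + 11)/756 = 0.1653.
Expected DCO frequency = 0.1257 × 0.1653 ≈ 0.02078; observed = 11/756 ≈ 0.01455.
Coefficient of coincidence = 0.01455/0.02078 ≈ 0.70; interference = 1 − 0.70 = 0.30.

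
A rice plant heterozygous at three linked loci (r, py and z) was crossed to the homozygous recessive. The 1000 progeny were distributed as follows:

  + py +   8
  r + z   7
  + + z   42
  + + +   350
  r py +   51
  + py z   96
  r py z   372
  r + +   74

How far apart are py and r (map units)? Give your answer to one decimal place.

The two most frequent reciprocal classes, + + + and r py z, are the parental types, so the F1 was + + + / r py z.
The two rarest classes, + py + and r + z, are the double crossovers. Comparing them with the parentals, only the py allele has switched, so py is the middle locus and the order is z – py – r.
Crossovers in the py–r interval produce the single-crossover classes r + + and + py z (74 + 96 = 170) plus the double crossovers (15).
RF(py–r) = (170 + 15) / 1000 = 185/1000 = 0.1850 → 18.5 map units.

18.5 map units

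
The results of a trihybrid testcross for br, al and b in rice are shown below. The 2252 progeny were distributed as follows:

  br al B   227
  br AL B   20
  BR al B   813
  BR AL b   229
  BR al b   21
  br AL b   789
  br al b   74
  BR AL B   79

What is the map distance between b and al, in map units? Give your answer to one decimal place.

8.6 map units

The two most frequent reciprocal classes, br AL b and BR al B, are the parental types, so the F1 was br AL b / BR al B.
The two rarest classes, br AL B and BR al b, are the double crossovers. Comparing them with the parentals, only the b allele has switched, so b is the middle locus and the order is al – b – br.
Crossovers in the al–b interval produce the single-crossover classes br al b and BR AL B (74 + 79 = 153) plus the double crossovers (41).
RF(al–b) = (153 + 41) / 2252 = 194/2252 = 0.0861 → 8.6 map units.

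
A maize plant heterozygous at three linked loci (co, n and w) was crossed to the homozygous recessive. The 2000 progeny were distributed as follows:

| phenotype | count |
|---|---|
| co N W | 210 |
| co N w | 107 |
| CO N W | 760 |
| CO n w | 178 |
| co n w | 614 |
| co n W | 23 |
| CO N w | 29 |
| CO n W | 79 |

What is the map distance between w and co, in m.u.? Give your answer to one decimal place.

22.0 m.u.

The two most frequent reciprocal classes, co n w and CO N W, are the parental types, so the F1 was co n w / CO N W.
The two rarest classes, co n W and CO N w, are the double crossovers. Comparing them with the parentals, only the w allele has switched, so w is the middle locus and the order is n – w – co.
Crossovers in the w–co interval produce the single-crossover classes CO n w and co N W (178 + 210 = 388) plus the double crossovers (52).
RF(w–co) = (388 + 52) / 2000 = 440/2000 = 0.2200 → 22.0 m.u.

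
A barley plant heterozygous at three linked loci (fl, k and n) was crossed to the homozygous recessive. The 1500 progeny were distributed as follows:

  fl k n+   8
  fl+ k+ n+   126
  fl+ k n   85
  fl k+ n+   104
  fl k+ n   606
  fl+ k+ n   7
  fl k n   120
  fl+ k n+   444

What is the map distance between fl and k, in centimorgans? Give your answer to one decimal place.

17.4 centimorgans

The two most frequent reciprocal classes, fl+ k n+ and fl k+ n, are the parental types, so the F1 was fl+ k n+ / fl k+ n.
The two rarest classes, fl k n+ and fl+ k+ n, are the double crossovers. Comparing them with the parentals, only the fl allele has switched, so fl is the middle locus and the order is n – fl – k.
Crossovers in the fl–k interval produce the single-crossover classes fl+ k+ n+ and fl k n (126 + 120 = 246) plus the double crossovers (15).
RF(fl–k) = (246 + 15) / 1500 = 261/1500 = 0.1740 → 17.4 centimorgans.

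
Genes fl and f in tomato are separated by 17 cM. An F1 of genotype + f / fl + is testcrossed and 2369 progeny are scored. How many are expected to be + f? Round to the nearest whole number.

983

A map distance of 17 cM corresponds to a recombination frequency of 0.170.
The F1 is + f / fl +, so + f is a parental gamete class with expected frequency (1 − r)/2 = 0.830/2 = 0.4150.
Expected number = 0.4150 × 2369 = 983.13 ≈ 983.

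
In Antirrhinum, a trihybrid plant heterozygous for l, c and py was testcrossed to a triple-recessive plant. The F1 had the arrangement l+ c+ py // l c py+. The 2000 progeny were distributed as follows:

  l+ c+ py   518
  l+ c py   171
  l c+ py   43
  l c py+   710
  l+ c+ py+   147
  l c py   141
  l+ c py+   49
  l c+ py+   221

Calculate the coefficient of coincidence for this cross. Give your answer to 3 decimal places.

1.000

The two rarest classes, l c+ py and l+ c py+, are the double crossovers. Comparing them with the parentals, only the l allele has switched, so l is the middle locus and the order is py – l – c.
py–l: (288 + 92)/2000 = 0.1900; l–c: (392 + 92)/2000 = 0.2420.
Expected DCO frequency = 0.1900 × 0.2420 ≈ 0.04598; observed = 92/2000 ≈ 0.04600.
Coefficient of coincidence = 0.04600/0.04598 ≈ 1.000.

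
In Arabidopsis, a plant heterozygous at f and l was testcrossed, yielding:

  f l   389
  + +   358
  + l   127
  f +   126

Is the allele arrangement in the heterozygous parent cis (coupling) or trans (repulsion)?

cis

The two most frequent classes are + + (358) and f l (389); these are the parental (non-recombinant) types.
So the F1 carried + + on one chromosome and f l on the other — the recessive alleles are on the same chromosome (cis / coupling).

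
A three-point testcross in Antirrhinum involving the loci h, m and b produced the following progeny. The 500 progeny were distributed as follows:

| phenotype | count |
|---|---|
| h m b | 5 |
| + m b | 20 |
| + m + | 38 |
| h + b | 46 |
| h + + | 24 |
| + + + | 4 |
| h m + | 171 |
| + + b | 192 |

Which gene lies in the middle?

b

The two most frequent reciprocal classes, h m + and + + b, are the parental types, so the F1 was h m + / + + b.
The two rarest classes, h m b and + + +, are the double crossovers. Comparing them with the parentals, only the b allele has switched, so b is the middle locus and the order is h – b – m.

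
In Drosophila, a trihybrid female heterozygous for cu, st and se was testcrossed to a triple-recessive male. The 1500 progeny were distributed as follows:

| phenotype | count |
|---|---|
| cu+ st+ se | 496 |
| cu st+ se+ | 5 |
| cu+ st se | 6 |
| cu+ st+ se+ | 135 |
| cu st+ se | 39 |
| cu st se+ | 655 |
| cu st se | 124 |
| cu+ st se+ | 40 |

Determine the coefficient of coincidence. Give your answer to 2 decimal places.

The two most frequent reciprocal classes, cu+ st+ se and cu st se+, are the parental types, so the F1 was cu+ st+ se / cu st se+.
The two rarest classes, cu+ st se and cu st+ se+, are the double crossovers. Comparing them with the parentals, only the st allele has switched, so st is the middle locus and the order is cu – st – se.
cu–st: (79 + 11)/1500 = 0.0600; st–se: (259 + 11)/1500 = 0.1800.
Expected DCO frequency = 0.0600 × 0.1800 ≈ 0.01080; observed = 11/1500 ≈ 0.00733.
Coefficient of coincidence = 0.00733/0.01080 ≈ 0.68.

0.68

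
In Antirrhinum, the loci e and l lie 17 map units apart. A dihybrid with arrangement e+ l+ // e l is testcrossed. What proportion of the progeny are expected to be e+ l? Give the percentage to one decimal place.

8.5%

A map distance of 17 map units corresponds to a recombination frequency of 0.170.
The F1 is e+ l+ / e l, so e+ l is a recombinant gamete class with expected frequency r/2 = 0.170/2 = 0.0850.
That is 0.0850 = 8.5% of the progeny.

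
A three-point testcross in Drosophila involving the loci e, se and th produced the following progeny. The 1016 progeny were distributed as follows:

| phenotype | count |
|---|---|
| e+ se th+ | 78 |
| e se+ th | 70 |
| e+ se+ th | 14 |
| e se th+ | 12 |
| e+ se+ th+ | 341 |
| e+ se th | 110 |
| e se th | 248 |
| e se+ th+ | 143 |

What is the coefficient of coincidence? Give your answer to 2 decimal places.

The two most frequent reciprocal classes, e se th and e+ se+ th+, are the parental types, so the F1 was e se th / e+ se+ th+.
The two rarest classes, e se th+ and e+ se+ th, are the double crossovers. Comparing them with the parentals, only the th allele has switched, so th is the middle locus and the order is e – th – se.
e–th: (253 + 26)/1016 = 0.2746; th–se: (148 + 26)/1016 = 0.1713.
Expected DCO frequency = 0.2746 × 0.1713 ≈ 0.04704; observed = 26/1016 ≈ 0.02559.
Coefficient of coincidence = 0.02559/0.04704 ≈ 0.54.

0.54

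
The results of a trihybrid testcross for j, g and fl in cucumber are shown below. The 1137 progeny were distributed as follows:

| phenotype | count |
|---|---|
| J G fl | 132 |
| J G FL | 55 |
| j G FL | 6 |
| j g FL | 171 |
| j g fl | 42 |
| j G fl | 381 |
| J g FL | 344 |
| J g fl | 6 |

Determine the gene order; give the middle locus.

The two most frequent reciprocal classes, J g FL and j G fl, are the parental types, so the F1 was J g FL / j G fl.
The two rarest classes, J g fl and j G FL, are the double crossovers. Comparing them with the parentals, only the fl allele has switched, so fl is the middle locus and the order is g – fl – j.

fl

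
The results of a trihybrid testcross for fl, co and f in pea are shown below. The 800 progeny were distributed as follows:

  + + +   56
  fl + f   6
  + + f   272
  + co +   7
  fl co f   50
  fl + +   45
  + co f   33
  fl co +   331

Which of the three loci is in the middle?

fl

The two most frequent reciprocal classes, + + f and fl co +, are the parental types, so the F1 was + + f / fl co +.
The two rarest classes, fl + f and + co +, are the double crossovers. Comparing them with the parentals, only the fl allele has switched, so fl is the middle locus and the order is f – fl – co.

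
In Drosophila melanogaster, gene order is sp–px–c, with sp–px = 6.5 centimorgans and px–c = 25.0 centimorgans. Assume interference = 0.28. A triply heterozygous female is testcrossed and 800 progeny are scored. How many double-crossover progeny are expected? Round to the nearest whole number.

9

Map distances give recombination frequencies of 0.065 and 0.250 for the two intervals.
With interference 0.28 (so coincidence = 0.72), expected double-crossover frequency = 0.065 × 0.250 × 0.72 = 0.01170.
Expected number = 0.01170 × 800 = 9.36 ≈ 9.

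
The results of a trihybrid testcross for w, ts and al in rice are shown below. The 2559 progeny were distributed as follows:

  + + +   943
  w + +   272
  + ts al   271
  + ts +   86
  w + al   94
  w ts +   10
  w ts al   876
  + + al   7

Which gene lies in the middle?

The two most frequent reciprocal classes, w ts al and + + +, are the parental types, so the F1 was w ts al / + + +.
The two rarest classes, w ts + and + + al, are the double crossovers. Comparing them with the parentals, only the al allele has switched, so al is the middle locus and the order is w – al – ts.

al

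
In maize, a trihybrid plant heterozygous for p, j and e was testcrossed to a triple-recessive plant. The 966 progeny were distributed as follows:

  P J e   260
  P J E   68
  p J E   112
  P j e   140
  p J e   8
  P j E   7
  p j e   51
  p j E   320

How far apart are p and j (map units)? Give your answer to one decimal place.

27.6 map units

The two most frequent reciprocal classes, p j E and P J e, are the parental types, so the F1 was p j E / P J e.
The two rarest classes, P j E and p J e, are the double crossovers. Comparing them with the parentals, only the p allele has switched, so p is the middle locus and the order is e – p – j.
Crossovers in the p–j interval produce the single-crossover classes p J E and P j e (112 + 140 = 252) plus the double crossovers (15).
RF(p–j) = (252 + 15) / 966 = 267/966 = 0.2764 → 27.6 map units.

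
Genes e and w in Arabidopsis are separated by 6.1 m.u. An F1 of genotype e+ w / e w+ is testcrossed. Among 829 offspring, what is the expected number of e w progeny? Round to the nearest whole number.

A map distance of 6.1 m.u. corresponds to a recombination frequency of 0.061.
The F1 is e+ w / e w+, so e w is a recombinant gamete class with expected frequency r/2 = 0.061/2 = 0.0305.
Expected number = 0.0305 × 829 = 25.28 ≈ 25.

25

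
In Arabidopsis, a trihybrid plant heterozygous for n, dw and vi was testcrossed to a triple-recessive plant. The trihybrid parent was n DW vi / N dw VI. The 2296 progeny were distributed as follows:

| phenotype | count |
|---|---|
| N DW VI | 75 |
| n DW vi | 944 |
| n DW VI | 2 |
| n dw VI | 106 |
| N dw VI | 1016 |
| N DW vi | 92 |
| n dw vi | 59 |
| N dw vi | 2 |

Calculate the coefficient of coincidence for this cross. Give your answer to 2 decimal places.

The two rarest classes, n DW VI and N dw vi, are the double crossovers. Comparing them with the parentals, only the vi allele has switched, so vi is the middle locus and the order is n – vi – dw.
n–vi: (198 + 4)/2296 = 0.0880; vi–dw: (134 + 4)/2296 = 0.0601.
Expected DCO frequency = 0.0880 × 0.0601 ≈ 0.00529; observed = 4/2296 ≈ 0.00174.
Coefficient of coincidence = 0.00174/0.00529 ≈ 0.33.

0.33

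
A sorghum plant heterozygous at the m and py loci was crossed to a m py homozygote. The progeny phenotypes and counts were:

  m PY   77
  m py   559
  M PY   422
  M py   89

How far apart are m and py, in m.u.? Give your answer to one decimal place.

14.5 m.u.

The two most frequent classes, M PY (422) and m py (559), are the parental types, so the F1 was M PY / m py.
The recombinant classes are M py and m PY: 89 + 77 = 166.
Recombination frequency = 166/1147 = 0.1447 ≈ 14.5%, i.e. 14.5 m.u.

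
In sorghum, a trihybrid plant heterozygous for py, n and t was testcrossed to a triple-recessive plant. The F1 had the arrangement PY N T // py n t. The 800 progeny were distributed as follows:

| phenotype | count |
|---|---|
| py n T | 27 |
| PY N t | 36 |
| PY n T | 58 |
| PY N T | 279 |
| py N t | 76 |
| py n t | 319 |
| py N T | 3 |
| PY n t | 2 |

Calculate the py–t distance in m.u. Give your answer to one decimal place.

8.5 m.u.

The two rarest classes, py N T and PY n t, are the double crossovers. Comparing them with the parentals, only the py allele has switched, so py is the middle locus and the order is n – py – t.
Crossovers in the py–t interval produce the single-crossover classes PY N t and py n T (36 + 27 = 63) plus the double crossovers (5).
RF(py–t) = (63 + 5) / 800 = 68/800 = 0.0850 → 8.5 m.u.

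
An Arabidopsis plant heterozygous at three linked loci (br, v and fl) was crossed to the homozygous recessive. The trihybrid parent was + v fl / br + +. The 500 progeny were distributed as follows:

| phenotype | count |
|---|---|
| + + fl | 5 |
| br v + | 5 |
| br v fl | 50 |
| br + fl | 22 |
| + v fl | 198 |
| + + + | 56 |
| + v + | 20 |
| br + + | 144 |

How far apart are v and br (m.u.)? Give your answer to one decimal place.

The two rarest classes, + + fl and br v +, are the double crossovers. Comparing them with the parentals, only the v allele has switched, so v is the middle locus and the order is fl – v – br.
Crossovers in the v–br interval produce the single-crossover classes br v fl and + + + (50 + 56 = 106) plus the double crossovers (10).
RF(v–br) = (106 + 10) / 500 = 116/500 = 0.2320 → 23.2 m.u.

23.2 m.u.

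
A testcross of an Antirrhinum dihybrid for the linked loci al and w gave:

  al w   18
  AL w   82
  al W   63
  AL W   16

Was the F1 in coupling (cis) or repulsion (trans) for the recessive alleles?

The two most frequent classes are AL w (82) and al W (63); these are the parental (non-recombinant) types.
So the F1 carried AL w on one chromosome and al W on the other — the recessive alleles are on opposite chromosomes (trans / repulsion).

trans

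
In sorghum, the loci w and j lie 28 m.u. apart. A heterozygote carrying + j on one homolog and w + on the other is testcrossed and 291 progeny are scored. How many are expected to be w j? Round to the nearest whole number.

41

A map distance of 28 m.u. corresponds to a recombination frequency of 0.280.
The F1 is + j / w +, so w j is a recombinant gamete class with expected frequency r/2 = 0.280/2 = 0.1400.
Expected number = 0.1400 × 291 = 40.74 ≈ 41.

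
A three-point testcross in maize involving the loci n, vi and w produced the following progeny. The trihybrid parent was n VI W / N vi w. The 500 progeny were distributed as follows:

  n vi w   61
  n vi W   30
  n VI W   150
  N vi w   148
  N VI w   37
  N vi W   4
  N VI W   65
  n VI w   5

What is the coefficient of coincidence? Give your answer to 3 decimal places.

0.439

The two rarest classes, n VI w and N vi W, are the double crossovers. Comparing them with the parentals, only the w allele has switched, so w is the middle locus and the order is n – w – vi.
n–w: (126 + 9)/500 = 0.2700; w–vi: (67 + 9)/500 = 0.1520.
Expected DCO frequency = 0.2700 × 0.1520 ≈ 0.04104; observed = 9/500 ≈ 0.01800.
Coefficient of coincidence = 0.01800/0.04104 ≈ 0.439.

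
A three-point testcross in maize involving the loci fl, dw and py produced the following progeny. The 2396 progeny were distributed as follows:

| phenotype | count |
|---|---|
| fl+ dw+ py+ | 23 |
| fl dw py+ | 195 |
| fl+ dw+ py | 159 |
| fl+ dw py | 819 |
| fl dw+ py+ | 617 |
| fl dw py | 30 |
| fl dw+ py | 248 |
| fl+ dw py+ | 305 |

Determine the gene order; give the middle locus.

The two most frequent reciprocal classes, fl+ dw py and fl dw+ py+, are the parental types, so the F1 was fl+ dw py / fl dw+ py+.
The two rarest classes, fl dw py and fl+ dw+ py+, are the double crossovers. Comparing them with the parentals, only the fl allele has switched, so fl is the middle locus and the order is dw – fl – py.

fl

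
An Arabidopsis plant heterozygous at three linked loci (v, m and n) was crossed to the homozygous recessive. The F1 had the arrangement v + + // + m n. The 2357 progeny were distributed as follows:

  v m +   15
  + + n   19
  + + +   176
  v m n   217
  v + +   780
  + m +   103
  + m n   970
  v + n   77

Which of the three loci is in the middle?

m

The two rarest classes, v m + and + + n, are the double crossovers. Comparing them with the parentals, only the m allele has switched, so m is the middle locus and the order is n – m – v.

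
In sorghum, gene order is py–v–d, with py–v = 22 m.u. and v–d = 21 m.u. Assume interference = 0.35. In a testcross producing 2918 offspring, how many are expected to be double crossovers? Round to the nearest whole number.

88

Map distances give recombination frequencies of 0.220 and 0.210 for the two intervals.
With interference 0.35 (so coincidence = 0.65), expected double-crossover frequency = 0.220 × 0.210 × 0.65 = 0.03003.
Expected number = 0.03003 × 2918 = 87.63 ≈ 88.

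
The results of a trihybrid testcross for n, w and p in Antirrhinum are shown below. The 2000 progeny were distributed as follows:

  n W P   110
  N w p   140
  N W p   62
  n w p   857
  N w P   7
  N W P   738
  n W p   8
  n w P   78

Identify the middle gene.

The two most frequent reciprocal classes, n w p and N W P, are the parental types, so the F1 was n w p / N W P.
The two rarest classes, n W p and N w P, are the double crossovers. Comparing them with the parentals, only the w allele has switched, so w is the middle locus and the order is p – w – n.

w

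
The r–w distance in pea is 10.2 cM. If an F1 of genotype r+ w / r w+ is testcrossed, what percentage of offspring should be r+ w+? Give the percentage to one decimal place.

5.1%

A map distance of 10.2 cM corresponds to a recombination frequency of 0.102.
The F1 is r+ w / r w+, so r+ w+ is a recombinant gamete class with expected frequency r/2 = 0.102/2 = 0.0510.
That is 0.0510 = 5.1% of the progeny.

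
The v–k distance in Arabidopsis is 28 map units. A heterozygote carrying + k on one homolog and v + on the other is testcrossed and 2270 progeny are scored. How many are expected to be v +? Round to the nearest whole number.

817

A map distance of 28 map units corresponds to a recombination frequency of 0.280.
The F1 is + k / v +, so v + is a parental gamete class with expected frequency (1 − r)/2 = 0.720/2 = 0.3600.
Expected number = 0.3600 × 2270 = 817.20 ≈ 817.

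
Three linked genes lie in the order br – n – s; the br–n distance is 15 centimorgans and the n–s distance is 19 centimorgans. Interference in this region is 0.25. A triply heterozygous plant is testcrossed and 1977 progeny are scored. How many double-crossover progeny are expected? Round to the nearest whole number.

42

Map distances give recombination frequencies of 0.150 and 0.190 for the two intervals.
With interference 0.25 (so coincidence = 0.75), expected double-crossover frequency = 0.150 × 0.190 × 0.75 = 0.02137.
Expected number = 0.02137 × 1977 = 42.26 ≈ 42.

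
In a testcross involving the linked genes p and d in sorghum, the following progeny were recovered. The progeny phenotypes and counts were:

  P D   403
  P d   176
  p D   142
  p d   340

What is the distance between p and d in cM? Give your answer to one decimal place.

30.0 cM

The two most frequent classes, P D (403) and p d (340), are the parental types, so the F1 was P D / p d.
The recombinant classes are P d and p D: 176 + 142 = 318.
Recombination frequency = 318/1061 = 0.2997 ≈ 30.0%, i.e. 30.0 cM.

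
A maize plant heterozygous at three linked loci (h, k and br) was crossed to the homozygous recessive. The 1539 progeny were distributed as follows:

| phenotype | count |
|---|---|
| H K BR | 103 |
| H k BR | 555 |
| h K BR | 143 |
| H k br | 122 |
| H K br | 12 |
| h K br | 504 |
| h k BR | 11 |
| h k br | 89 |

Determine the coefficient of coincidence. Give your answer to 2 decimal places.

0.57

The two most frequent reciprocal classes, H k BR and h K br, are the parental types, so the F1 was H k BR / h K br.
The two rarest classes, h k BR and H K br, are the double crossovers. Comparing them with the parentals, only the h allele has switched, so h is the middle locus and the order is br – h – k.
br–h: (265 + 23)/1539 = 0.1871; h–k: (192 + 23)/1539 = 0.1397.
Expected DCO frequency = 0.1871 × 0.1397 ≈ 0.02614; observed = 23/1539 ≈ 0.01494.
Coefficient of coincidence = 0.01494/0.02614 ≈ 0.57.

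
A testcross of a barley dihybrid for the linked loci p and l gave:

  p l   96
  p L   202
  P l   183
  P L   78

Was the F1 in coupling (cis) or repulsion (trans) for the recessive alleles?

trans

The two most frequent classes are P l (183) and p L (202); these are the parental (non-recombinant) types.
So the F1 carried P l on one chromosome and p L on the other — the recessive alleles are on opposite chromosomes (trans / repulsion).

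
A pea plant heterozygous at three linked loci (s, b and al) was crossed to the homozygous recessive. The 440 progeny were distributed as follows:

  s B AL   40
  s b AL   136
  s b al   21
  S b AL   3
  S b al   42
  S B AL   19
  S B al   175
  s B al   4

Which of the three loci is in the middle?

s

The two most frequent reciprocal classes, S B al and s b AL, are the parental types, so the F1 was S B al / s b AL.
The two rarest classes, s B al and S b AL, are the double crossovers. Comparing them with the parentals, only the s allele has switched, so s is the middle locus and the order is b – s – al.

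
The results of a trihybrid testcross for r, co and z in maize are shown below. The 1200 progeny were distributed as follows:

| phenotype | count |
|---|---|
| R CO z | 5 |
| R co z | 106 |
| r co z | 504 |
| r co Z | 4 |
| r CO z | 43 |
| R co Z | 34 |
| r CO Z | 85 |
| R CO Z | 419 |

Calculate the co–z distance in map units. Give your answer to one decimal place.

The two most frequent reciprocal classes, R CO Z and r co z, are the parental types, so the F1 was R CO Z / r co z.
The two rarest classes, R CO z and r co Z, are the double crossovers. Comparing them with the parentals, only the z allele has switched, so z is the middle locus and the order is co – z – r.
Crossovers in the co–z interval produce the single-crossover classes R co Z and r CO z (34 + 43 = 77) plus the double crossovers (9).
RF(co–z) = (77 + 9) / 1200 = 86/1200 = 0.0717 → 7.2 map units.

7.2 map units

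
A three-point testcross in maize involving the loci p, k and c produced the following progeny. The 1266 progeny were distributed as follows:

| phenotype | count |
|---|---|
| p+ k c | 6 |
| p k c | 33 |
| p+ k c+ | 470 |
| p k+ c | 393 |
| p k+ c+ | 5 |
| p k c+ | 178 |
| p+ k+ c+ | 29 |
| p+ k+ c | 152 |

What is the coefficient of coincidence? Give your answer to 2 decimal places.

The two most frequent reciprocal classes, p+ k c+ and p k+ c, are the parental types, so the F1 was p+ k c+ / p k+ c.
The two rarest classes, p+ k c and p k+ c+, are the double crossovers. Comparing them with the parentals, only the c allele has switched, so c is the middle locus and the order is p – c – k.
p–c: (330 + 11)/1266 = 0.2694; c–k: (62 + 11)/1266 = 0.0577.
Expected DCO frequency = 0.2694 × 0.0577 ≈ 0.01554; observed = 11/1266 ≈ 0.00869.
Coefficient of coincidence = 0.00869/0.01554 ≈ 0.56.

0.56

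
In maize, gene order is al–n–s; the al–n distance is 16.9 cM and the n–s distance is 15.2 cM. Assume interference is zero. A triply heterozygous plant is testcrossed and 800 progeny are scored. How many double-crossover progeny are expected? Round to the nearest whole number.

Map distances give recombination frequencies of 0.169 and 0.152 for the two intervals.
With no interference, expected double-crossover frequency = 0.169 × 0.152 = 0.02569.
Expected number = 0.02569 × 800 = 20.55 ≈ 21.

21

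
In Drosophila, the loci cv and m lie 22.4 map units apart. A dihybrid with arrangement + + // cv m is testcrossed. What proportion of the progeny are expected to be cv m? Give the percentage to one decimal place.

A map distance of 22.4 map units corresponds to a recombination frequency of 0.224.
The F1 is + + / cv m, so cv m is a parental gamete class with expected frequency (1 − r)/2 = 0.776/2 = 0.3880.
That is 0.3880 = 38.8% of the progeny.

38.8%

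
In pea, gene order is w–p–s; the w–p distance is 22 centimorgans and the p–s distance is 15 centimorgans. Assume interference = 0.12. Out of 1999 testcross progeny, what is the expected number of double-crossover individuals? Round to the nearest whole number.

Map distances give recombination frequencies of 0.220 and 0.150 for the two intervals.
With interference 0.12 (so coincidence = 0.88), expected double-crossover frequency = 0.220 × 0.150 × 0.88 = 0.02904.
Expected number = 0.02904 × 1999 = 58.05 ≈ 58.

58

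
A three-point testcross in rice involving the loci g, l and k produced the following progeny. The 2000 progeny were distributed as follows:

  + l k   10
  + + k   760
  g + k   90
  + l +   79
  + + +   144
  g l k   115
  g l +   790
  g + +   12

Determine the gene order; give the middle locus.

The two most frequent reciprocal classes, + + k and g l +, are the parental types, so the F1 was + + k / g l +.
The two rarest classes, + l k and g + +, are the double crossovers. Comparing them with the parentals, only the l allele has switched, so l is the middle locus and the order is g – l – k.

l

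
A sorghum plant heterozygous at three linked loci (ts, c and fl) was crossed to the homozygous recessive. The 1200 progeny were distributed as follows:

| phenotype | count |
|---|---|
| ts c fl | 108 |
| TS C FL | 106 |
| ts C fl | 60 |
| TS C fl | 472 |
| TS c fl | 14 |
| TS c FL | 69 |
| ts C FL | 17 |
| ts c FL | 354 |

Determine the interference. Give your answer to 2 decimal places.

0.05

The two most frequent reciprocal classes, ts c FL and TS C fl, are the parental types, so the F1 was ts c FL / TS C fl.
The two rarest classes, ts C FL and TS c fl, are the double crossovers. Comparing them with the parentals, only the c allele has switched, so c is the middle locus and the order is fl – c – ts.
fl–c: (214 + 31)/1200 = 0.2042; c–ts: (129 + 31)/1200 = 0.1333.
Expected DCO frequency = 0.2042 × 0.1333 ≈ 0.02722; observed = 31/1200 ≈ 0.02583.
Coefficient of coincidence = 0.02583/0.02722 ≈ 0.95; interference = 1 − 0.95 = 0.05.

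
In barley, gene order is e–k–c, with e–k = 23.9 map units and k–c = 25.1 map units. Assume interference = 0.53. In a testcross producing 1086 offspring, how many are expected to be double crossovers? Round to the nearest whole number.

Map distances give recombination frequencies of 0.239 and 0.251 for the two intervals.
With interference 0.53 (so coincidence = 0.47), expected double-crossover frequency = 0.239 × 0.251 × 0.47 = 0.02819.
Expected number = 0.02819 × 1086 = 30.62 ≈ 31.

31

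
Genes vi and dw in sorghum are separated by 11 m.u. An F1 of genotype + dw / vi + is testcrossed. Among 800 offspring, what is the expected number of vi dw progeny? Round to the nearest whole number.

A map distance of 11 m.u. corresponds to a recombination frequency of 0.110.
The F1 is + dw / vi +, so vi dw is a recombinant gamete class with expected frequency r/2 = 0.110/2 = 0.0550.
Expected number = 0.0550 × 800 = 44.00 ≈ 44.

44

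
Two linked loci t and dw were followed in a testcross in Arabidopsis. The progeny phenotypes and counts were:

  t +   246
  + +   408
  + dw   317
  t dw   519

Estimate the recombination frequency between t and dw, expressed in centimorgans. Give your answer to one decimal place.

37.8 centimorgans

The two most frequent classes, + + (408) and t dw (519), are the parental types, so the F1 was + + / t dw.
The recombinant classes are + dw and t +: 317 + 246 = 563.
Recombination frequency = 563/1490 = 0.3779 ≈ 37.8%, i.e. 37.8 centimorgans.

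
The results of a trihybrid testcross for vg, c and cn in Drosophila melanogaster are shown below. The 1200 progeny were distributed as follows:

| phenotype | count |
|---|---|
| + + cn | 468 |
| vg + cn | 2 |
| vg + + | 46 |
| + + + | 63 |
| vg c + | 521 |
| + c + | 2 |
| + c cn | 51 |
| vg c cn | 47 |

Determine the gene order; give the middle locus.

vg

The two most frequent reciprocal classes, vg c + and + + cn, are the parental types, so the F1 was vg c + / + + cn.
The two rarest classes, + c + and vg + cn, are the double crossovers. Comparing them with the parentals, only the vg allele has switched, so vg is the middle locus and the order is c – vg – cn.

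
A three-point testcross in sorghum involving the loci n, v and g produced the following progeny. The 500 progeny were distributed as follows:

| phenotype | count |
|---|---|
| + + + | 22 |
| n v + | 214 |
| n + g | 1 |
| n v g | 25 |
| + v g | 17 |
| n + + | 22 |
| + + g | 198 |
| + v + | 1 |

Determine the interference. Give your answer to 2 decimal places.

0.50

The two most frequent reciprocal classes, + + g and n v +, are the parental types, so the F1 was + + g / n v +.
The two rarest classes, n + g and + v +, are the double crossovers. Comparing them with the parentals, only the n allele has switched, so n is the middle locus and the order is v – n – g.
v–n: (39 + 2)/500 = 0.0820; n–g: (47 + 2)/500 = 0.0980.
Expected DCO frequency = 0.0820 × 0.0980 ≈ 0.00804; observed = 2/500 ≈ 0.00400.
Coefficient of coincidence = 0.00400/0.00804 ≈ 0.50; interference = 1 − 0.50 = 0.50.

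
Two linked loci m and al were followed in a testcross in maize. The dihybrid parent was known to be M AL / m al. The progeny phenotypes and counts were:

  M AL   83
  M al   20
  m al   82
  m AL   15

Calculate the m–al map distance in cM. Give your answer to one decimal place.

17.5 cM

The recombinant classes are M al and m AL: 20 + 15 = 35.
Recombination frequency = 35/200 = 0.1750 ≈ 17.5%, i.e. 17.5 cM.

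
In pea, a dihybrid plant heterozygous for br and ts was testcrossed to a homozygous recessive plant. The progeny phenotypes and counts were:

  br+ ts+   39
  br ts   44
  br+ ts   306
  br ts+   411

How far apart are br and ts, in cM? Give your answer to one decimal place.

The two most frequent classes, br+ ts (306) and br ts+ (411), are the parental types, so the F1 was br+ ts / br ts+.
The recombinant classes are br+ ts+ and br ts: 39 + 44 = 83.
Recombination frequency = 83/800 = 0.1037 ≈ 10.4%, i.e. 10.4 cM.

10.4 cM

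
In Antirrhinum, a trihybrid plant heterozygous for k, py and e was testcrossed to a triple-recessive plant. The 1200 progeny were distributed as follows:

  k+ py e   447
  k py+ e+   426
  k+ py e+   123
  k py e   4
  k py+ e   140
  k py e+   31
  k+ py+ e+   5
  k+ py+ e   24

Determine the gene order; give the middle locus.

The two most frequent reciprocal classes, k+ py e and k py+ e+, are the parental types, so the F1 was k+ py e / k py+ e+.
The two rarest classes, k py e and k+ py+ e+, are the double crossovers. Comparing them with the parentals, only the k allele has switched, so k is the middle locus and the order is py – k – e.

k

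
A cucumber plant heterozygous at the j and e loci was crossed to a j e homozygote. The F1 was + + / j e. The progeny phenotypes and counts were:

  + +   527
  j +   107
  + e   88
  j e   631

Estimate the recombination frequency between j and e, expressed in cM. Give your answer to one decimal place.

The recombinant classes are + e and j +: 88 + 107 = 195.
Recombination frequency = 195/1353 = 0.1441 ≈ 14.4%, i.e. 14.4 cM.

14.4 cM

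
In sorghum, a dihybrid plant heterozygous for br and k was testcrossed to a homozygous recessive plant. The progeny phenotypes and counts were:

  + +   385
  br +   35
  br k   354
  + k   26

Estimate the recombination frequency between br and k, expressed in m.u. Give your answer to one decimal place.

The two most frequent classes, + + (385) and br k (354), are the parental types, so the F1 was + + / br k.
The recombinant classes are + k and br +: 26 + 35 = 61.
Recombination frequency = 61/800 = 0.0762 ≈ 7.6%, i.e. 7.6 m.u.

7.6 m.u.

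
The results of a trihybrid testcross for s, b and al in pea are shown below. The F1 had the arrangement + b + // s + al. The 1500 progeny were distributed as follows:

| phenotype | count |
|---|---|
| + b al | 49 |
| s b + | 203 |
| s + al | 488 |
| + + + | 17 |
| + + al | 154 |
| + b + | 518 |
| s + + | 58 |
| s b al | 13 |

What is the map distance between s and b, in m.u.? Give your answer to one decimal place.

25.8 m.u.

The two rarest classes, + + + and s b al, are the double crossovers. Comparing them with the parentals, only the b allele has switched, so b is the middle locus and the order is s – b – al.
Crossovers in the s–b interval produce the single-crossover classes s b + and + + al (203 + 154 = 357) plus the double crossovers (30).
RF(s–b) = (357 + 30) / 1500 = 387/1500 = 0.2580 → 25.8 m.u.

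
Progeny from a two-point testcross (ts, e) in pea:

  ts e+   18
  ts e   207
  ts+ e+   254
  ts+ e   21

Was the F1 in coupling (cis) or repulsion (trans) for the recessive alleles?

The two most frequent classes are ts+ e+ (254) and ts e (207); these are the parental (non-recombinant) types.
So the F1 carried ts+ e+ on one chromosome and ts e on the other — the recessive alleles are on the same chromosome (cis / coupling).

cis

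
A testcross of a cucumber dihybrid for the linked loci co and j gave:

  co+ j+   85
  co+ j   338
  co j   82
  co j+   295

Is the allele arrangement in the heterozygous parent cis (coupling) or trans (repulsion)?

The two most frequent classes are co+ j (338) and co j+ (295); these are the parental (non-recombinant) types.
So the F1 carried co+ j on one chromosome and co j+ on the other — the recessive alleles are on opposite chromosomes (trans / repulsion).

trans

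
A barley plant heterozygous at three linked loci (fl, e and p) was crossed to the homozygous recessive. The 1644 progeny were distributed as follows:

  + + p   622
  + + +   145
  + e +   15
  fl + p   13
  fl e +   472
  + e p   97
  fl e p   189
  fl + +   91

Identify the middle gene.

fl

The two most frequent reciprocal classes, fl e + and + + p, are the parental types, so the F1 was fl e + / + + p.
The two rarest classes, + e + and fl + p, are the double crossovers. Comparing them with the parentals, only the fl allele has switched, so fl is the middle locus and the order is p – fl – e.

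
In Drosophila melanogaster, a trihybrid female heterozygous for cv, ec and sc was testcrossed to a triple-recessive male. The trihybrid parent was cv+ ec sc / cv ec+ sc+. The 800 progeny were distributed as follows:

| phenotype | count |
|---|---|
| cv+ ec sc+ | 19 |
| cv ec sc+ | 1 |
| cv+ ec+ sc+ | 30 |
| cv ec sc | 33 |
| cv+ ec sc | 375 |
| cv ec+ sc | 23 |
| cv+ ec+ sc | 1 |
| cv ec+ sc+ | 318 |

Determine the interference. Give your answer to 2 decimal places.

0.44

The two rarest classes, cv+ ec+ sc and cv ec sc+, are the double crossovers. Comparing them with the parentals, only the ec allele has switched, so ec is the middle locus and the order is cv – ec – sc.
cv–ec: (63 + 2)/800 = 0.0813; ec–sc: (42 + 2)/800 = 0.0550.
Expected DCO frequency = 0.0813 × 0.0550 ≈ 0.00447; observed = 2/800 ≈ 0.00250.
Coefficient of coincidence = 0.00250/0.00447 ≈ 0.56; interference = 1 − 0.56 = 0.44.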